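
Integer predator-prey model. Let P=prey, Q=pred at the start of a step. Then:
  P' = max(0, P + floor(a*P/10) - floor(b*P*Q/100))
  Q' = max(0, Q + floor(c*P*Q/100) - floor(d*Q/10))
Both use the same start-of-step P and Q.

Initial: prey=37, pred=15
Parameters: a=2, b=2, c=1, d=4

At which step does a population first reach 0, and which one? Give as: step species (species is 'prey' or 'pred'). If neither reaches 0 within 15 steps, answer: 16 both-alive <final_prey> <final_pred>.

Answer: 16 both-alive 47 8

Derivation:
Step 1: prey: 37+7-11=33; pred: 15+5-6=14
Step 2: prey: 33+6-9=30; pred: 14+4-5=13
Step 3: prey: 30+6-7=29; pred: 13+3-5=11
Step 4: prey: 29+5-6=28; pred: 11+3-4=10
Step 5: prey: 28+5-5=28; pred: 10+2-4=8
Step 6: prey: 28+5-4=29; pred: 8+2-3=7
Step 7: prey: 29+5-4=30; pred: 7+2-2=7
Step 8: prey: 30+6-4=32; pred: 7+2-2=7
Step 9: prey: 32+6-4=34; pred: 7+2-2=7
Step 10: prey: 34+6-4=36; pred: 7+2-2=7
Step 11: prey: 36+7-5=38; pred: 7+2-2=7
Step 12: prey: 38+7-5=40; pred: 7+2-2=7
Step 13: prey: 40+8-5=43; pred: 7+2-2=7
Step 14: prey: 43+8-6=45; pred: 7+3-2=8
Step 15: prey: 45+9-7=47; pred: 8+3-3=8
No extinction within 15 steps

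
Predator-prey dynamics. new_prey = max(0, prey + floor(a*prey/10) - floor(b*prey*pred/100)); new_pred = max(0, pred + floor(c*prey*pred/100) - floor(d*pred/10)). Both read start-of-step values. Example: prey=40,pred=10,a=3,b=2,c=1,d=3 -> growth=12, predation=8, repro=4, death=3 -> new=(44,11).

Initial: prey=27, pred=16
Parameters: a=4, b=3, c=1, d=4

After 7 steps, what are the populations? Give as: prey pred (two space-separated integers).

Step 1: prey: 27+10-12=25; pred: 16+4-6=14
Step 2: prey: 25+10-10=25; pred: 14+3-5=12
Step 3: prey: 25+10-9=26; pred: 12+3-4=11
Step 4: prey: 26+10-8=28; pred: 11+2-4=9
Step 5: prey: 28+11-7=32; pred: 9+2-3=8
Step 6: prey: 32+12-7=37; pred: 8+2-3=7
Step 7: prey: 37+14-7=44; pred: 7+2-2=7

Answer: 44 7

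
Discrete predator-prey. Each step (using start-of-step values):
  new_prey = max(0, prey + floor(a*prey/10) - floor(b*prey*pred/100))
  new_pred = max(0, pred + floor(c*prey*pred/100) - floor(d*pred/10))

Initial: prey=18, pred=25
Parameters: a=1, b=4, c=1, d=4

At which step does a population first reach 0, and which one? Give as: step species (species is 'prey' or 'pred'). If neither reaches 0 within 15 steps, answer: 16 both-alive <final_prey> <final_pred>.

Step 1: prey: 18+1-18=1; pred: 25+4-10=19
Step 2: prey: 1+0-0=1; pred: 19+0-7=12
Step 3: prey: 1+0-0=1; pred: 12+0-4=8
Step 4: prey: 1+0-0=1; pred: 8+0-3=5
Step 5: prey: 1+0-0=1; pred: 5+0-2=3
Step 6: prey: 1+0-0=1; pred: 3+0-1=2
Step 7: prey: 1+0-0=1; pred: 2+0-0=2
Steps 8-15: state stable at prey=1, pred=2 (no change)
No extinction within 15 steps

Answer: 16 both-alive 1 2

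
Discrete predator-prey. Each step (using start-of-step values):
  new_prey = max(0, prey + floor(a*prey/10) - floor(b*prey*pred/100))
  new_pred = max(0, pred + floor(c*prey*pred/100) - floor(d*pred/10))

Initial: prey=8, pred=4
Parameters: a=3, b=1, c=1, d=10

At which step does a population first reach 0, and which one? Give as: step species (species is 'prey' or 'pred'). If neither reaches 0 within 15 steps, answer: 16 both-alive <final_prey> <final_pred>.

Step 1: prey: 8+2-0=10; pred: 4+0-4=0
First extinction: pred at step 1

Answer: 1 pred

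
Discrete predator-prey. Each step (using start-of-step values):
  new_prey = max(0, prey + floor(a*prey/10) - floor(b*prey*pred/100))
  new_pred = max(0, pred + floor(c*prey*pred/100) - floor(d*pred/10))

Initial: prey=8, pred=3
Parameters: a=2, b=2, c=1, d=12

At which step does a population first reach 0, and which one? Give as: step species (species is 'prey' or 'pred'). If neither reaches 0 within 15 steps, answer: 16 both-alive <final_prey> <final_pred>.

Answer: 1 pred

Derivation:
Step 1: prey: 8+1-0=9; pred: 3+0-3=0
First extinction: pred at step 1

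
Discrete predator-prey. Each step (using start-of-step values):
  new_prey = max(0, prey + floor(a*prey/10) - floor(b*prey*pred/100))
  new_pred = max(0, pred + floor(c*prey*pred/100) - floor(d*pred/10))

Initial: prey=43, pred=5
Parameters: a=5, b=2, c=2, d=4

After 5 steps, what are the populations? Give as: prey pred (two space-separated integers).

Answer: 0 191

Derivation:
Step 1: prey: 43+21-4=60; pred: 5+4-2=7
Step 2: prey: 60+30-8=82; pred: 7+8-2=13
Step 3: prey: 82+41-21=102; pred: 13+21-5=29
Step 4: prey: 102+51-59=94; pred: 29+59-11=77
Step 5: prey: 94+47-144=0; pred: 77+144-30=191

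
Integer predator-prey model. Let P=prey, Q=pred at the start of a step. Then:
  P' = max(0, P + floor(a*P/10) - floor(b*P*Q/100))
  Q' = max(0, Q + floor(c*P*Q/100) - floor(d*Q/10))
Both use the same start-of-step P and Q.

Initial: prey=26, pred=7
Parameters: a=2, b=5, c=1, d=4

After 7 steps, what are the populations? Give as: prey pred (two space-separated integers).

Answer: 24 2

Derivation:
Step 1: prey: 26+5-9=22; pred: 7+1-2=6
Step 2: prey: 22+4-6=20; pred: 6+1-2=5
Step 3: prey: 20+4-5=19; pred: 5+1-2=4
Step 4: prey: 19+3-3=19; pred: 4+0-1=3
Step 5: prey: 19+3-2=20; pred: 3+0-1=2
Step 6: prey: 20+4-2=22; pred: 2+0-0=2
Step 7: prey: 22+4-2=24; pred: 2+0-0=2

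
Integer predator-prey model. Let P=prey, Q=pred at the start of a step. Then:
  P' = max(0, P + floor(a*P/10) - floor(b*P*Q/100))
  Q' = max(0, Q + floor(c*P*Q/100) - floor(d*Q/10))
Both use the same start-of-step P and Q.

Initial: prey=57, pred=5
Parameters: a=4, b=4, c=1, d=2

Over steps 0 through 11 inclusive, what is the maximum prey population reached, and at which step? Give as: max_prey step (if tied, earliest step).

Step 1: prey: 57+22-11=68; pred: 5+2-1=6
Step 2: prey: 68+27-16=79; pred: 6+4-1=9
Step 3: prey: 79+31-28=82; pred: 9+7-1=15
Step 4: prey: 82+32-49=65; pred: 15+12-3=24
Step 5: prey: 65+26-62=29; pred: 24+15-4=35
Step 6: prey: 29+11-40=0; pred: 35+10-7=38
Step 7: prey: 0+0-0=0; pred: 38+0-7=31
Step 8: prey: 0+0-0=0; pred: 31+0-6=25
Step 9: prey: 0+0-0=0; pred: 25+0-5=20
Step 10: prey: 0+0-0=0; pred: 20+0-4=16
Step 11: prey: 0+0-0=0; pred: 16+0-3=13
Max prey = 82 at step 3

Answer: 82 3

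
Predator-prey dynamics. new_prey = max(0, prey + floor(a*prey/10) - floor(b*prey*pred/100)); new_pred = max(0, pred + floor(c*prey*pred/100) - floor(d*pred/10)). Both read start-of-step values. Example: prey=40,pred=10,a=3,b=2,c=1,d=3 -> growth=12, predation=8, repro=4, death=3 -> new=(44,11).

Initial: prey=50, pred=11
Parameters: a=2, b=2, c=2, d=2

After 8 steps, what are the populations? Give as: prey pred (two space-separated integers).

Step 1: prey: 50+10-11=49; pred: 11+11-2=20
Step 2: prey: 49+9-19=39; pred: 20+19-4=35
Step 3: prey: 39+7-27=19; pred: 35+27-7=55
Step 4: prey: 19+3-20=2; pred: 55+20-11=64
Step 5: prey: 2+0-2=0; pred: 64+2-12=54
Step 6: prey: 0+0-0=0; pred: 54+0-10=44
Step 7: prey: 0+0-0=0; pred: 44+0-8=36
Step 8: prey: 0+0-0=0; pred: 36+0-7=29

Answer: 0 29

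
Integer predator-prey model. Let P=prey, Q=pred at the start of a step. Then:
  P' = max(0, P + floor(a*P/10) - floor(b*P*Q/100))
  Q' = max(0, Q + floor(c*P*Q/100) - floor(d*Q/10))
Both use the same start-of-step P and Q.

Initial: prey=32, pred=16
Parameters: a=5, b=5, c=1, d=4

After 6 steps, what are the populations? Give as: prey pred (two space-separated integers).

Answer: 20 5

Derivation:
Step 1: prey: 32+16-25=23; pred: 16+5-6=15
Step 2: prey: 23+11-17=17; pred: 15+3-6=12
Step 3: prey: 17+8-10=15; pred: 12+2-4=10
Step 4: prey: 15+7-7=15; pred: 10+1-4=7
Step 5: prey: 15+7-5=17; pred: 7+1-2=6
Step 6: prey: 17+8-5=20; pred: 6+1-2=5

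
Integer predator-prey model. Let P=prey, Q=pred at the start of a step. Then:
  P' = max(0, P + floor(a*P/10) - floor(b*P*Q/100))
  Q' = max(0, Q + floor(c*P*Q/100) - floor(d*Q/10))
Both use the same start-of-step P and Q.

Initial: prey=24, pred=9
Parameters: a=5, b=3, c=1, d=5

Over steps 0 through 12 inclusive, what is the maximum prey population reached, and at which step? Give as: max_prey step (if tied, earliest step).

Answer: 172 8

Derivation:
Step 1: prey: 24+12-6=30; pred: 9+2-4=7
Step 2: prey: 30+15-6=39; pred: 7+2-3=6
Step 3: prey: 39+19-7=51; pred: 6+2-3=5
Step 4: prey: 51+25-7=69; pred: 5+2-2=5
Step 5: prey: 69+34-10=93; pred: 5+3-2=6
Step 6: prey: 93+46-16=123; pred: 6+5-3=8
Step 7: prey: 123+61-29=155; pred: 8+9-4=13
Step 8: prey: 155+77-60=172; pred: 13+20-6=27
Step 9: prey: 172+86-139=119; pred: 27+46-13=60
Step 10: prey: 119+59-214=0; pred: 60+71-30=101
Step 11: prey: 0+0-0=0; pred: 101+0-50=51
Step 12: prey: 0+0-0=0; pred: 51+0-25=26
Max prey = 172 at step 8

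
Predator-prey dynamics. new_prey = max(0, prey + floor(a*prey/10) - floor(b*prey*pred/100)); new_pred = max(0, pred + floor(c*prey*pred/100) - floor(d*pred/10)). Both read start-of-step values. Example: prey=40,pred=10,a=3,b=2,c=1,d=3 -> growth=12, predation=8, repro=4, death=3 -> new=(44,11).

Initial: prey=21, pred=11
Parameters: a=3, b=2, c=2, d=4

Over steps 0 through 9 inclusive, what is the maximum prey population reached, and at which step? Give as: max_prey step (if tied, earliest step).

Answer: 28 5

Derivation:
Step 1: prey: 21+6-4=23; pred: 11+4-4=11
Step 2: prey: 23+6-5=24; pred: 11+5-4=12
Step 3: prey: 24+7-5=26; pred: 12+5-4=13
Step 4: prey: 26+7-6=27; pred: 13+6-5=14
Step 5: prey: 27+8-7=28; pred: 14+7-5=16
Step 6: prey: 28+8-8=28; pred: 16+8-6=18
Step 7: prey: 28+8-10=26; pred: 18+10-7=21
Step 8: prey: 26+7-10=23; pred: 21+10-8=23
Step 9: prey: 23+6-10=19; pred: 23+10-9=24
Max prey = 28 at step 5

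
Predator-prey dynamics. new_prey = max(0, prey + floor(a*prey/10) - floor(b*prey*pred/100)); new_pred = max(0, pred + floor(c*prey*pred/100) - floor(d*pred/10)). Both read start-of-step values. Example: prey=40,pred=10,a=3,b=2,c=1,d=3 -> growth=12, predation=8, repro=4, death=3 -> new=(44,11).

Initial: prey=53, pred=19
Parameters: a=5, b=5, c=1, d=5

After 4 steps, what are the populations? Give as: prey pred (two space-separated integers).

Step 1: prey: 53+26-50=29; pred: 19+10-9=20
Step 2: prey: 29+14-29=14; pred: 20+5-10=15
Step 3: prey: 14+7-10=11; pred: 15+2-7=10
Step 4: prey: 11+5-5=11; pred: 10+1-5=6

Answer: 11 6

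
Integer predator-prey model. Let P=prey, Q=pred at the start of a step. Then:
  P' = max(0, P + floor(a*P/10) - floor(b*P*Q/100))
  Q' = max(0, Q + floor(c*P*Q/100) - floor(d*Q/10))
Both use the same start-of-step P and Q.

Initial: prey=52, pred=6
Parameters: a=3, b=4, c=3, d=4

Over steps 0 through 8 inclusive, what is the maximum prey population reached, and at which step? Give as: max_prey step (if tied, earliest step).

Answer: 55 1

Derivation:
Step 1: prey: 52+15-12=55; pred: 6+9-2=13
Step 2: prey: 55+16-28=43; pred: 13+21-5=29
Step 3: prey: 43+12-49=6; pred: 29+37-11=55
Step 4: prey: 6+1-13=0; pred: 55+9-22=42
Step 5: prey: 0+0-0=0; pred: 42+0-16=26
Step 6: prey: 0+0-0=0; pred: 26+0-10=16
Step 7: prey: 0+0-0=0; pred: 16+0-6=10
Step 8: prey: 0+0-0=0; pred: 10+0-4=6
Max prey = 55 at step 1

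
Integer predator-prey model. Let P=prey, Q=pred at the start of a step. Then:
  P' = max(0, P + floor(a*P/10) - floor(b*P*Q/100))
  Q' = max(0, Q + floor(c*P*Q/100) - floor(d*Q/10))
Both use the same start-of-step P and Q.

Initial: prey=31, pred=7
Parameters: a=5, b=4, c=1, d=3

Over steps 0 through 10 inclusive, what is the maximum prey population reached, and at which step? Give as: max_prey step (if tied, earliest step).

Step 1: prey: 31+15-8=38; pred: 7+2-2=7
Step 2: prey: 38+19-10=47; pred: 7+2-2=7
Step 3: prey: 47+23-13=57; pred: 7+3-2=8
Step 4: prey: 57+28-18=67; pred: 8+4-2=10
Step 5: prey: 67+33-26=74; pred: 10+6-3=13
Step 6: prey: 74+37-38=73; pred: 13+9-3=19
Step 7: prey: 73+36-55=54; pred: 19+13-5=27
Step 8: prey: 54+27-58=23; pred: 27+14-8=33
Step 9: prey: 23+11-30=4; pred: 33+7-9=31
Step 10: prey: 4+2-4=2; pred: 31+1-9=23
Max prey = 74 at step 5

Answer: 74 5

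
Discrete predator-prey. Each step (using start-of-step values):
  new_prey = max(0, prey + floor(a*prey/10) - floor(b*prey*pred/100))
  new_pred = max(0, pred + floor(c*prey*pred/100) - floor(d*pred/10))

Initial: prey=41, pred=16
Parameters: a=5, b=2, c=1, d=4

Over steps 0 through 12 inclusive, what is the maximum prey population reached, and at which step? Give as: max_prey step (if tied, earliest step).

Step 1: prey: 41+20-13=48; pred: 16+6-6=16
Step 2: prey: 48+24-15=57; pred: 16+7-6=17
Step 3: prey: 57+28-19=66; pred: 17+9-6=20
Step 4: prey: 66+33-26=73; pred: 20+13-8=25
Step 5: prey: 73+36-36=73; pred: 25+18-10=33
Step 6: prey: 73+36-48=61; pred: 33+24-13=44
Step 7: prey: 61+30-53=38; pred: 44+26-17=53
Step 8: prey: 38+19-40=17; pred: 53+20-21=52
Step 9: prey: 17+8-17=8; pred: 52+8-20=40
Step 10: prey: 8+4-6=6; pred: 40+3-16=27
Step 11: prey: 6+3-3=6; pred: 27+1-10=18
Step 12: prey: 6+3-2=7; pred: 18+1-7=12
Max prey = 73 at step 4

Answer: 73 4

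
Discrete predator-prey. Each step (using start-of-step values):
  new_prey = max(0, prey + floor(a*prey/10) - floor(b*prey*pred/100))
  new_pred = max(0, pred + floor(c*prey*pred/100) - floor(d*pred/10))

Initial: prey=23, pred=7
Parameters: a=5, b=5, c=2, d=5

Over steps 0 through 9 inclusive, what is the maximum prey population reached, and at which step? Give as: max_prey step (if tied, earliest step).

Step 1: prey: 23+11-8=26; pred: 7+3-3=7
Step 2: prey: 26+13-9=30; pred: 7+3-3=7
Step 3: prey: 30+15-10=35; pred: 7+4-3=8
Step 4: prey: 35+17-14=38; pred: 8+5-4=9
Step 5: prey: 38+19-17=40; pred: 9+6-4=11
Step 6: prey: 40+20-22=38; pred: 11+8-5=14
Step 7: prey: 38+19-26=31; pred: 14+10-7=17
Step 8: prey: 31+15-26=20; pred: 17+10-8=19
Step 9: prey: 20+10-19=11; pred: 19+7-9=17
Max prey = 40 at step 5

Answer: 40 5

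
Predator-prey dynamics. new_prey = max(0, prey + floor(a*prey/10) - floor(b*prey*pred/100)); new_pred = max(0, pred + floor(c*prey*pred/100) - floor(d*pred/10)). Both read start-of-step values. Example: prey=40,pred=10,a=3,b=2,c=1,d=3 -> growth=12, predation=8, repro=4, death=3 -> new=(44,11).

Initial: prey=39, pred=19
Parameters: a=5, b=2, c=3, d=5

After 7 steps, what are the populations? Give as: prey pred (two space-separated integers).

Answer: 0 11

Derivation:
Step 1: prey: 39+19-14=44; pred: 19+22-9=32
Step 2: prey: 44+22-28=38; pred: 32+42-16=58
Step 3: prey: 38+19-44=13; pred: 58+66-29=95
Step 4: prey: 13+6-24=0; pred: 95+37-47=85
Step 5: prey: 0+0-0=0; pred: 85+0-42=43
Step 6: prey: 0+0-0=0; pred: 43+0-21=22
Step 7: prey: 0+0-0=0; pred: 22+0-11=11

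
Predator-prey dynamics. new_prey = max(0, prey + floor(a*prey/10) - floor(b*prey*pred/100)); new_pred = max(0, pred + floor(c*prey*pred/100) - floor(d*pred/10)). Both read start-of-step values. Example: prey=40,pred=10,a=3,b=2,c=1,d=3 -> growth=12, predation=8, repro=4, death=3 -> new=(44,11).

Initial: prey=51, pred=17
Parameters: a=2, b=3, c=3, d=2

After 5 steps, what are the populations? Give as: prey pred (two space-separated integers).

Step 1: prey: 51+10-26=35; pred: 17+26-3=40
Step 2: prey: 35+7-42=0; pred: 40+42-8=74
Step 3: prey: 0+0-0=0; pred: 74+0-14=60
Step 4: prey: 0+0-0=0; pred: 60+0-12=48
Step 5: prey: 0+0-0=0; pred: 48+0-9=39

Answer: 0 39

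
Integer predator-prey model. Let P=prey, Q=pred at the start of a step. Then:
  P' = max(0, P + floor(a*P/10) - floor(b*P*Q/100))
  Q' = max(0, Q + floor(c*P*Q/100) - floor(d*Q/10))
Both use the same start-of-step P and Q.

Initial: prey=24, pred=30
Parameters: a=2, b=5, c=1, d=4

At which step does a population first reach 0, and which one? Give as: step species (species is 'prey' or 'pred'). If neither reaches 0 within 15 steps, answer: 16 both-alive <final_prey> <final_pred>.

Answer: 1 prey

Derivation:
Step 1: prey: 24+4-36=0; pred: 30+7-12=25
First extinction: prey at step 1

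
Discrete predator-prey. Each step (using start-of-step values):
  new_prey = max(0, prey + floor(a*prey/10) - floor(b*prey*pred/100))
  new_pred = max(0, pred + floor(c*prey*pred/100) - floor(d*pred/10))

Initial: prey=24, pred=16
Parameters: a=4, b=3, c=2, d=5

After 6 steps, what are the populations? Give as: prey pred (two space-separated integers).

Step 1: prey: 24+9-11=22; pred: 16+7-8=15
Step 2: prey: 22+8-9=21; pred: 15+6-7=14
Step 3: prey: 21+8-8=21; pred: 14+5-7=12
Step 4: prey: 21+8-7=22; pred: 12+5-6=11
Step 5: prey: 22+8-7=23; pred: 11+4-5=10
Step 6: prey: 23+9-6=26; pred: 10+4-5=9

Answer: 26 9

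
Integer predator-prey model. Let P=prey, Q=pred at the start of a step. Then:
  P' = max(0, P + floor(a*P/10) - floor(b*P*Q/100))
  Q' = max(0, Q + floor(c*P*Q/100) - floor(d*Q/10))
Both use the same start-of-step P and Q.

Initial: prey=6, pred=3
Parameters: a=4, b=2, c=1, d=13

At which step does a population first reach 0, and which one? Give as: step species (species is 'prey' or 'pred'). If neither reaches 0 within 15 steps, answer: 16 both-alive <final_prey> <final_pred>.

Answer: 1 pred

Derivation:
Step 1: prey: 6+2-0=8; pred: 3+0-3=0
First extinction: pred at step 1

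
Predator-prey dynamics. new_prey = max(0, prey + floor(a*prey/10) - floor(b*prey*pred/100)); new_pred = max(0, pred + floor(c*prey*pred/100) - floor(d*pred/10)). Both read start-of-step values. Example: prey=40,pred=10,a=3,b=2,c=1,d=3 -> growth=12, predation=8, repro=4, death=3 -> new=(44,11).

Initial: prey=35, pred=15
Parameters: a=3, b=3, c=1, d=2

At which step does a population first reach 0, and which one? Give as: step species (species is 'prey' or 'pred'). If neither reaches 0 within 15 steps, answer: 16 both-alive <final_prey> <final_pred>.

Step 1: prey: 35+10-15=30; pred: 15+5-3=17
Step 2: prey: 30+9-15=24; pred: 17+5-3=19
Step 3: prey: 24+7-13=18; pred: 19+4-3=20
Step 4: prey: 18+5-10=13; pred: 20+3-4=19
Step 5: prey: 13+3-7=9; pred: 19+2-3=18
Step 6: prey: 9+2-4=7; pred: 18+1-3=16
Step 7: prey: 7+2-3=6; pred: 16+1-3=14
Step 8: prey: 6+1-2=5; pred: 14+0-2=12
Step 9: prey: 5+1-1=5; pred: 12+0-2=10
Step 10: prey: 5+1-1=5; pred: 10+0-2=8
Step 11: prey: 5+1-1=5; pred: 8+0-1=7
Step 12: prey: 5+1-1=5; pred: 7+0-1=6
Step 13: prey: 5+1-0=6; pred: 6+0-1=5
Step 14: prey: 6+1-0=7; pred: 5+0-1=4
Step 15: prey: 7+2-0=9; pred: 4+0-0=4
No extinction within 15 steps

Answer: 16 both-alive 9 4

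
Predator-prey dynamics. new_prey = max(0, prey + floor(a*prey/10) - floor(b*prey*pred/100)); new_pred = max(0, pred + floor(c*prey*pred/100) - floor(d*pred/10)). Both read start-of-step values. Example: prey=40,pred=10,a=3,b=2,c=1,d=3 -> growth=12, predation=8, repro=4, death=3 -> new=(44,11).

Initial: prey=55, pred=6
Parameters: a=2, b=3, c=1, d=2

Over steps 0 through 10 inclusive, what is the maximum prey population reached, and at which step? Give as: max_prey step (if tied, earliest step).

Step 1: prey: 55+11-9=57; pred: 6+3-1=8
Step 2: prey: 57+11-13=55; pred: 8+4-1=11
Step 3: prey: 55+11-18=48; pred: 11+6-2=15
Step 4: prey: 48+9-21=36; pred: 15+7-3=19
Step 5: prey: 36+7-20=23; pred: 19+6-3=22
Step 6: prey: 23+4-15=12; pred: 22+5-4=23
Step 7: prey: 12+2-8=6; pred: 23+2-4=21
Step 8: prey: 6+1-3=4; pred: 21+1-4=18
Step 9: prey: 4+0-2=2; pred: 18+0-3=15
Step 10: prey: 2+0-0=2; pred: 15+0-3=12
Max prey = 57 at step 1

Answer: 57 1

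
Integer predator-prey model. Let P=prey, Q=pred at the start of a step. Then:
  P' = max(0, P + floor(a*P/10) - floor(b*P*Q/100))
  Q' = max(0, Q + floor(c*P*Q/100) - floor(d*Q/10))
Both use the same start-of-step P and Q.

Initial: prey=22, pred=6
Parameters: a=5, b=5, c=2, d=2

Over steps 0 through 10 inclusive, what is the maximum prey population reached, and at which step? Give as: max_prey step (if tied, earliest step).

Step 1: prey: 22+11-6=27; pred: 6+2-1=7
Step 2: prey: 27+13-9=31; pred: 7+3-1=9
Step 3: prey: 31+15-13=33; pred: 9+5-1=13
Step 4: prey: 33+16-21=28; pred: 13+8-2=19
Step 5: prey: 28+14-26=16; pred: 19+10-3=26
Step 6: prey: 16+8-20=4; pred: 26+8-5=29
Step 7: prey: 4+2-5=1; pred: 29+2-5=26
Step 8: prey: 1+0-1=0; pred: 26+0-5=21
Step 9: prey: 0+0-0=0; pred: 21+0-4=17
Step 10: prey: 0+0-0=0; pred: 17+0-3=14
Max prey = 33 at step 3

Answer: 33 3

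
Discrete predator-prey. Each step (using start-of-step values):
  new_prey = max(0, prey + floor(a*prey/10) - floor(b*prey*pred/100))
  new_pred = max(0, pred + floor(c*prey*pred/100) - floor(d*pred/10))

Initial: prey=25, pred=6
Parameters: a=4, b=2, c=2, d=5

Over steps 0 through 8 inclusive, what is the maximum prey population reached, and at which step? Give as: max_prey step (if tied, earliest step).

Answer: 79 5

Derivation:
Step 1: prey: 25+10-3=32; pred: 6+3-3=6
Step 2: prey: 32+12-3=41; pred: 6+3-3=6
Step 3: prey: 41+16-4=53; pred: 6+4-3=7
Step 4: prey: 53+21-7=67; pred: 7+7-3=11
Step 5: prey: 67+26-14=79; pred: 11+14-5=20
Step 6: prey: 79+31-31=79; pred: 20+31-10=41
Step 7: prey: 79+31-64=46; pred: 41+64-20=85
Step 8: prey: 46+18-78=0; pred: 85+78-42=121
Max prey = 79 at step 5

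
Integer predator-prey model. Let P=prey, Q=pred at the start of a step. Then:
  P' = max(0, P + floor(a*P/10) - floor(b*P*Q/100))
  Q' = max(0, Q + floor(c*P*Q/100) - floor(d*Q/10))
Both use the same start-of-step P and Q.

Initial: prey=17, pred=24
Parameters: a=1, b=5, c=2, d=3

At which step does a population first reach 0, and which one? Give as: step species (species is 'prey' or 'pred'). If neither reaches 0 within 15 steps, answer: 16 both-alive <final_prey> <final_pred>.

Step 1: prey: 17+1-20=0; pred: 24+8-7=25
First extinction: prey at step 1

Answer: 1 prey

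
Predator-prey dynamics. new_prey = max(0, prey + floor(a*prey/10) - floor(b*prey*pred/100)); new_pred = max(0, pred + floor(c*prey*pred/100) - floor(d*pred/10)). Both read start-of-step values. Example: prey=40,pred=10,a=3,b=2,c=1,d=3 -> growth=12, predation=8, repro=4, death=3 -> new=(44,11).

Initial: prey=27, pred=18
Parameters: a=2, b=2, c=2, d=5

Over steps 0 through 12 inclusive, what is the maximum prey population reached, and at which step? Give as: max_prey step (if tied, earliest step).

Answer: 30 12

Derivation:
Step 1: prey: 27+5-9=23; pred: 18+9-9=18
Step 2: prey: 23+4-8=19; pred: 18+8-9=17
Step 3: prey: 19+3-6=16; pred: 17+6-8=15
Step 4: prey: 16+3-4=15; pred: 15+4-7=12
Step 5: prey: 15+3-3=15; pred: 12+3-6=9
Step 6: prey: 15+3-2=16; pred: 9+2-4=7
Step 7: prey: 16+3-2=17; pred: 7+2-3=6
Step 8: prey: 17+3-2=18; pred: 6+2-3=5
Step 9: prey: 18+3-1=20; pred: 5+1-2=4
Step 10: prey: 20+4-1=23; pred: 4+1-2=3
Step 11: prey: 23+4-1=26; pred: 3+1-1=3
Step 12: prey: 26+5-1=30; pred: 3+1-1=3
Max prey = 30 at step 12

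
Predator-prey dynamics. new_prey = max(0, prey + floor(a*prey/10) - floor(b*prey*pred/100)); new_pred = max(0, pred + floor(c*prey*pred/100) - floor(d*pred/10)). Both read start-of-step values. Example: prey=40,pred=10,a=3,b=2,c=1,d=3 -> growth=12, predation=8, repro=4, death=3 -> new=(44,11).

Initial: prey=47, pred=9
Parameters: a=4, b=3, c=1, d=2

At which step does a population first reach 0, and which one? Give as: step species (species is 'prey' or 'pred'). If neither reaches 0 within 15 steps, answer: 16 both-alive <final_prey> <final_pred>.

Step 1: prey: 47+18-12=53; pred: 9+4-1=12
Step 2: prey: 53+21-19=55; pred: 12+6-2=16
Step 3: prey: 55+22-26=51; pred: 16+8-3=21
Step 4: prey: 51+20-32=39; pred: 21+10-4=27
Step 5: prey: 39+15-31=23; pred: 27+10-5=32
Step 6: prey: 23+9-22=10; pred: 32+7-6=33
Step 7: prey: 10+4-9=5; pred: 33+3-6=30
Step 8: prey: 5+2-4=3; pred: 30+1-6=25
Step 9: prey: 3+1-2=2; pred: 25+0-5=20
Step 10: prey: 2+0-1=1; pred: 20+0-4=16
Step 11: prey: 1+0-0=1; pred: 16+0-3=13
Step 12: prey: 1+0-0=1; pred: 13+0-2=11
Step 13: prey: 1+0-0=1; pred: 11+0-2=9
Step 14: prey: 1+0-0=1; pred: 9+0-1=8
Step 15: prey: 1+0-0=1; pred: 8+0-1=7
No extinction within 15 steps

Answer: 16 both-alive 1 7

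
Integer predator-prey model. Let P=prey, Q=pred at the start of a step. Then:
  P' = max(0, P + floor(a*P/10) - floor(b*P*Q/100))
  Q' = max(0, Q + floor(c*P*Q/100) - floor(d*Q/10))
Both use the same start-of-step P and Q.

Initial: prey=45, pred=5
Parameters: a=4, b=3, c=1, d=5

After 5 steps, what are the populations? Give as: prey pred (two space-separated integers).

Step 1: prey: 45+18-6=57; pred: 5+2-2=5
Step 2: prey: 57+22-8=71; pred: 5+2-2=5
Step 3: prey: 71+28-10=89; pred: 5+3-2=6
Step 4: prey: 89+35-16=108; pred: 6+5-3=8
Step 5: prey: 108+43-25=126; pred: 8+8-4=12

Answer: 126 12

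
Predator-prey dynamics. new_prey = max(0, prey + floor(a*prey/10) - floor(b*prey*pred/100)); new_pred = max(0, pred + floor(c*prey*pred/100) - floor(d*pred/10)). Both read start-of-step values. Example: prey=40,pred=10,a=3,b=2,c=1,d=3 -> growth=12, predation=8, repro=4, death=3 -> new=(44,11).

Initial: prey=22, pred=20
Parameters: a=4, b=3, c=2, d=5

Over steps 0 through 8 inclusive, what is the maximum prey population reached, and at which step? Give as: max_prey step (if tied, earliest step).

Step 1: prey: 22+8-13=17; pred: 20+8-10=18
Step 2: prey: 17+6-9=14; pred: 18+6-9=15
Step 3: prey: 14+5-6=13; pred: 15+4-7=12
Step 4: prey: 13+5-4=14; pred: 12+3-6=9
Step 5: prey: 14+5-3=16; pred: 9+2-4=7
Step 6: prey: 16+6-3=19; pred: 7+2-3=6
Step 7: prey: 19+7-3=23; pred: 6+2-3=5
Step 8: prey: 23+9-3=29; pred: 5+2-2=5
Max prey = 29 at step 8

Answer: 29 8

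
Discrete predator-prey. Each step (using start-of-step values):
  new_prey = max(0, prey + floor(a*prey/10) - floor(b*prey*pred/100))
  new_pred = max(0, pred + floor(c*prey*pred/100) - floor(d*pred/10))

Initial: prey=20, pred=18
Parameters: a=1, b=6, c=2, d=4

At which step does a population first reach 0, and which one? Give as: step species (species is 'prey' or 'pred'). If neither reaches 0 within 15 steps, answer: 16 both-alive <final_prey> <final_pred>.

Answer: 2 prey

Derivation:
Step 1: prey: 20+2-21=1; pred: 18+7-7=18
Step 2: prey: 1+0-1=0; pred: 18+0-7=11
First extinction: prey at step 2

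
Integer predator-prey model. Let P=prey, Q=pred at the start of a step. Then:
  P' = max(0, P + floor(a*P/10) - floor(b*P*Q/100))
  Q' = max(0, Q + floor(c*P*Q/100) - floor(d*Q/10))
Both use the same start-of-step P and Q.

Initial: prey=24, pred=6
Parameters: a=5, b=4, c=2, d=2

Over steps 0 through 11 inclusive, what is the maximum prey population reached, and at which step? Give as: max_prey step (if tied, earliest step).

Answer: 42 3

Derivation:
Step 1: prey: 24+12-5=31; pred: 6+2-1=7
Step 2: prey: 31+15-8=38; pred: 7+4-1=10
Step 3: prey: 38+19-15=42; pred: 10+7-2=15
Step 4: prey: 42+21-25=38; pred: 15+12-3=24
Step 5: prey: 38+19-36=21; pred: 24+18-4=38
Step 6: prey: 21+10-31=0; pred: 38+15-7=46
Step 7: prey: 0+0-0=0; pred: 46+0-9=37
Step 8: prey: 0+0-0=0; pred: 37+0-7=30
Step 9: prey: 0+0-0=0; pred: 30+0-6=24
Step 10: prey: 0+0-0=0; pred: 24+0-4=20
Step 11: prey: 0+0-0=0; pred: 20+0-4=16
Max prey = 42 at step 3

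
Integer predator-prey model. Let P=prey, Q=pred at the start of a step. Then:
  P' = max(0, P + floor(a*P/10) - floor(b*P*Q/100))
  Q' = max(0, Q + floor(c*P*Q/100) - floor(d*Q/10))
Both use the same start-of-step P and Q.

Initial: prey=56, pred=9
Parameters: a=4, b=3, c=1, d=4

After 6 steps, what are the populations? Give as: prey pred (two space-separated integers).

Step 1: prey: 56+22-15=63; pred: 9+5-3=11
Step 2: prey: 63+25-20=68; pred: 11+6-4=13
Step 3: prey: 68+27-26=69; pred: 13+8-5=16
Step 4: prey: 69+27-33=63; pred: 16+11-6=21
Step 5: prey: 63+25-39=49; pred: 21+13-8=26
Step 6: prey: 49+19-38=30; pred: 26+12-10=28

Answer: 30 28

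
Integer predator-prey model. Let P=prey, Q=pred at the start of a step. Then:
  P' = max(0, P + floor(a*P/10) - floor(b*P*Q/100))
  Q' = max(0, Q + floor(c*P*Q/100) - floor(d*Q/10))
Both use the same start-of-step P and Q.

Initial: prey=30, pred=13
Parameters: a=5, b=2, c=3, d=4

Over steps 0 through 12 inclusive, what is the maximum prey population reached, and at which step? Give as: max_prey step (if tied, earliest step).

Step 1: prey: 30+15-7=38; pred: 13+11-5=19
Step 2: prey: 38+19-14=43; pred: 19+21-7=33
Step 3: prey: 43+21-28=36; pred: 33+42-13=62
Step 4: prey: 36+18-44=10; pred: 62+66-24=104
Step 5: prey: 10+5-20=0; pred: 104+31-41=94
Step 6: prey: 0+0-0=0; pred: 94+0-37=57
Step 7: prey: 0+0-0=0; pred: 57+0-22=35
Step 8: prey: 0+0-0=0; pred: 35+0-14=21
Step 9: prey: 0+0-0=0; pred: 21+0-8=13
Step 10: prey: 0+0-0=0; pred: 13+0-5=8
Step 11: prey: 0+0-0=0; pred: 8+0-3=5
Step 12: prey: 0+0-0=0; pred: 5+0-2=3
Max prey = 43 at step 2

Answer: 43 2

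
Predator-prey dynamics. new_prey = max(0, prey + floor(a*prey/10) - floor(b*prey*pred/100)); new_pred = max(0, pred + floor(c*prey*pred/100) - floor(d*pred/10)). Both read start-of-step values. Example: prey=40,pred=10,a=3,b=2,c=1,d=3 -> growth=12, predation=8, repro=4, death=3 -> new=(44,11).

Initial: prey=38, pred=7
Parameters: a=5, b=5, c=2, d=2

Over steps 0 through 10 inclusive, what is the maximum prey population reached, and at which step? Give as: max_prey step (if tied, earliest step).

Step 1: prey: 38+19-13=44; pred: 7+5-1=11
Step 2: prey: 44+22-24=42; pred: 11+9-2=18
Step 3: prey: 42+21-37=26; pred: 18+15-3=30
Step 4: prey: 26+13-39=0; pred: 30+15-6=39
Step 5: prey: 0+0-0=0; pred: 39+0-7=32
Step 6: prey: 0+0-0=0; pred: 32+0-6=26
Step 7: prey: 0+0-0=0; pred: 26+0-5=21
Step 8: prey: 0+0-0=0; pred: 21+0-4=17
Step 9: prey: 0+0-0=0; pred: 17+0-3=14
Step 10: prey: 0+0-0=0; pred: 14+0-2=12
Max prey = 44 at step 1

Answer: 44 1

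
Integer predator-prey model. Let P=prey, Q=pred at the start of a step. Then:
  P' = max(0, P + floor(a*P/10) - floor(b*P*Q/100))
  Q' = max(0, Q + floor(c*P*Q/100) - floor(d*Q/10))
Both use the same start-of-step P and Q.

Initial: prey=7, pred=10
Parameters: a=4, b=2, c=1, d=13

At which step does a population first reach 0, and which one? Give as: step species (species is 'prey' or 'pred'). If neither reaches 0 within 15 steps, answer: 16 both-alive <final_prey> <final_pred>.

Step 1: prey: 7+2-1=8; pred: 10+0-13=0
First extinction: pred at step 1

Answer: 1 pred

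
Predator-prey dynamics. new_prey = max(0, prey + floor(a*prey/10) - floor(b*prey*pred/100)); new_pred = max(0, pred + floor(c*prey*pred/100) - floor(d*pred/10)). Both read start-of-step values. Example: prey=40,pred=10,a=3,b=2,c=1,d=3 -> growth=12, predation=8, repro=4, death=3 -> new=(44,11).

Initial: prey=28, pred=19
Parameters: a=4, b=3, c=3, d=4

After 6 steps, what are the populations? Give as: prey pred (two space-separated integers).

Step 1: prey: 28+11-15=24; pred: 19+15-7=27
Step 2: prey: 24+9-19=14; pred: 27+19-10=36
Step 3: prey: 14+5-15=4; pred: 36+15-14=37
Step 4: prey: 4+1-4=1; pred: 37+4-14=27
Step 5: prey: 1+0-0=1; pred: 27+0-10=17
Step 6: prey: 1+0-0=1; pred: 17+0-6=11

Answer: 1 11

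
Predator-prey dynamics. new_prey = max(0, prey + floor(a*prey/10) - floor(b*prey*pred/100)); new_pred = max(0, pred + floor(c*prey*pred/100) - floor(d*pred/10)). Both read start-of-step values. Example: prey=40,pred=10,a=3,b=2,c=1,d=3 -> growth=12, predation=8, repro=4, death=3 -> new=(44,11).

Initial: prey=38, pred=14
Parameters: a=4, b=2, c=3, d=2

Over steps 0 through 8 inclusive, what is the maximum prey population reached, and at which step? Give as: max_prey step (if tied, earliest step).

Step 1: prey: 38+15-10=43; pred: 14+15-2=27
Step 2: prey: 43+17-23=37; pred: 27+34-5=56
Step 3: prey: 37+14-41=10; pred: 56+62-11=107
Step 4: prey: 10+4-21=0; pred: 107+32-21=118
Step 5: prey: 0+0-0=0; pred: 118+0-23=95
Step 6: prey: 0+0-0=0; pred: 95+0-19=76
Step 7: prey: 0+0-0=0; pred: 76+0-15=61
Step 8: prey: 0+0-0=0; pred: 61+0-12=49
Max prey = 43 at step 1

Answer: 43 1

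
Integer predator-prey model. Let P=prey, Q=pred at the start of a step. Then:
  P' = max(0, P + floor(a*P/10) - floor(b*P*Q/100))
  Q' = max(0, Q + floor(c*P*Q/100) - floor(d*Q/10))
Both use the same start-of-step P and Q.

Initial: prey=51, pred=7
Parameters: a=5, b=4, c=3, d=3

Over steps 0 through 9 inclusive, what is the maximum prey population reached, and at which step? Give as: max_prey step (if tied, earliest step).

Step 1: prey: 51+25-14=62; pred: 7+10-2=15
Step 2: prey: 62+31-37=56; pred: 15+27-4=38
Step 3: prey: 56+28-85=0; pred: 38+63-11=90
Step 4: prey: 0+0-0=0; pred: 90+0-27=63
Step 5: prey: 0+0-0=0; pred: 63+0-18=45
Step 6: prey: 0+0-0=0; pred: 45+0-13=32
Step 7: prey: 0+0-0=0; pred: 32+0-9=23
Step 8: prey: 0+0-0=0; pred: 23+0-6=17
Step 9: prey: 0+0-0=0; pred: 17+0-5=12
Max prey = 62 at step 1

Answer: 62 1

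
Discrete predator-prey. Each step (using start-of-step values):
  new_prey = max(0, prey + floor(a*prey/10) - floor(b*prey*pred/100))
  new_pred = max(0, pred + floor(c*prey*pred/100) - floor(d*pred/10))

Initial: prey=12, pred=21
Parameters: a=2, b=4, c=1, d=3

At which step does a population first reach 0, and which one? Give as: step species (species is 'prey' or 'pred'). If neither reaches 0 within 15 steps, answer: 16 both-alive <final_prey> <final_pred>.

Step 1: prey: 12+2-10=4; pred: 21+2-6=17
Step 2: prey: 4+0-2=2; pred: 17+0-5=12
Step 3: prey: 2+0-0=2; pred: 12+0-3=9
Step 4: prey: 2+0-0=2; pred: 9+0-2=7
Step 5: prey: 2+0-0=2; pred: 7+0-2=5
Step 6: prey: 2+0-0=2; pred: 5+0-1=4
Step 7: prey: 2+0-0=2; pred: 4+0-1=3
Step 8: prey: 2+0-0=2; pred: 3+0-0=3
Steps 9-15: state stable at prey=2, pred=3 (no change)
No extinction within 15 steps

Answer: 16 both-alive 2 3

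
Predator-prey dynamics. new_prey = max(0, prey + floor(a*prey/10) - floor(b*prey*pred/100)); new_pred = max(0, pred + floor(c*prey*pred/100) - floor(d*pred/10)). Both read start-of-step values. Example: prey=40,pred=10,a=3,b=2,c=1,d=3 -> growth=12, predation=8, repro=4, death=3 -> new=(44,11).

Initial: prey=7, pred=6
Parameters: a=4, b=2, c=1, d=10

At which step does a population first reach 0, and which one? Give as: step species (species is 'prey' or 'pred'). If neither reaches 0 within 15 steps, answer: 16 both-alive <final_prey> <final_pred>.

Step 1: prey: 7+2-0=9; pred: 6+0-6=0
First extinction: pred at step 1

Answer: 1 pred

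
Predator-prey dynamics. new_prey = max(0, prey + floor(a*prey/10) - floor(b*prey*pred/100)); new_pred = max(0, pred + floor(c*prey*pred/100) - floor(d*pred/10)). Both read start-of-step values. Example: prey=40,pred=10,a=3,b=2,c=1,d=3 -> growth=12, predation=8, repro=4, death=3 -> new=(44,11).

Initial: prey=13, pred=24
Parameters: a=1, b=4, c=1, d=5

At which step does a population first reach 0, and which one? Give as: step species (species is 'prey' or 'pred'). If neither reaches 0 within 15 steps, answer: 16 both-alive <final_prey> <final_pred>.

Step 1: prey: 13+1-12=2; pred: 24+3-12=15
Step 2: prey: 2+0-1=1; pred: 15+0-7=8
Step 3: prey: 1+0-0=1; pred: 8+0-4=4
Step 4: prey: 1+0-0=1; pred: 4+0-2=2
Step 5: prey: 1+0-0=1; pred: 2+0-1=1
Step 6: prey: 1+0-0=1; pred: 1+0-0=1
Steps 7-15: state stable at prey=1, pred=1 (no change)
No extinction within 15 steps

Answer: 16 both-alive 1 1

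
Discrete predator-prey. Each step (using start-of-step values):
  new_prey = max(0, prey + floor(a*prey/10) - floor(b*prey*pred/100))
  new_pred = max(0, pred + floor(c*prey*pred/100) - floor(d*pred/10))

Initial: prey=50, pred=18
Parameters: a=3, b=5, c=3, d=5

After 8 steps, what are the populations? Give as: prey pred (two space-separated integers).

Step 1: prey: 50+15-45=20; pred: 18+27-9=36
Step 2: prey: 20+6-36=0; pred: 36+21-18=39
Step 3: prey: 0+0-0=0; pred: 39+0-19=20
Step 4: prey: 0+0-0=0; pred: 20+0-10=10
Step 5: prey: 0+0-0=0; pred: 10+0-5=5
Step 6: prey: 0+0-0=0; pred: 5+0-2=3
Step 7: prey: 0+0-0=0; pred: 3+0-1=2
Step 8: prey: 0+0-0=0; pred: 2+0-1=1

Answer: 0 1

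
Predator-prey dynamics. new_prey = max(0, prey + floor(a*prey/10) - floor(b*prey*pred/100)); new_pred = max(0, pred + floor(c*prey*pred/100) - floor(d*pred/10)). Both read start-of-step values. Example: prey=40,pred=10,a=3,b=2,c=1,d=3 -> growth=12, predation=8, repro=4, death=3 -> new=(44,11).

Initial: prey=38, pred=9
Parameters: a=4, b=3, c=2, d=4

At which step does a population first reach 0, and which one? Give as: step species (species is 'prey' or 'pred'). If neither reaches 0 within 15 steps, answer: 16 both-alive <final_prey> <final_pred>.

Answer: 16 both-alive 1 2

Derivation:
Step 1: prey: 38+15-10=43; pred: 9+6-3=12
Step 2: prey: 43+17-15=45; pred: 12+10-4=18
Step 3: prey: 45+18-24=39; pred: 18+16-7=27
Step 4: prey: 39+15-31=23; pred: 27+21-10=38
Step 5: prey: 23+9-26=6; pred: 38+17-15=40
Step 6: prey: 6+2-7=1; pred: 40+4-16=28
Step 7: prey: 1+0-0=1; pred: 28+0-11=17
Step 8: prey: 1+0-0=1; pred: 17+0-6=11
Step 9: prey: 1+0-0=1; pred: 11+0-4=7
Step 10: prey: 1+0-0=1; pred: 7+0-2=5
Step 11: prey: 1+0-0=1; pred: 5+0-2=3
Step 12: prey: 1+0-0=1; pred: 3+0-1=2
Step 13: prey: 1+0-0=1; pred: 2+0-0=2
Steps 14-15: state stable at prey=1, pred=2 (no change)
No extinction within 15 steps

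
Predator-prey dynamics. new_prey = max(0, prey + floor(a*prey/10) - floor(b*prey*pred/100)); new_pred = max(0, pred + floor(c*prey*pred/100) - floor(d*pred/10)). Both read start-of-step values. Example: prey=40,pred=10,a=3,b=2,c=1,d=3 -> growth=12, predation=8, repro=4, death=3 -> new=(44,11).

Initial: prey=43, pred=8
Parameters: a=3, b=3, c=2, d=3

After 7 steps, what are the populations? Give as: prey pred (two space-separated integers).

Answer: 0 20

Derivation:
Step 1: prey: 43+12-10=45; pred: 8+6-2=12
Step 2: prey: 45+13-16=42; pred: 12+10-3=19
Step 3: prey: 42+12-23=31; pred: 19+15-5=29
Step 4: prey: 31+9-26=14; pred: 29+17-8=38
Step 5: prey: 14+4-15=3; pred: 38+10-11=37
Step 6: prey: 3+0-3=0; pred: 37+2-11=28
Step 7: prey: 0+0-0=0; pred: 28+0-8=20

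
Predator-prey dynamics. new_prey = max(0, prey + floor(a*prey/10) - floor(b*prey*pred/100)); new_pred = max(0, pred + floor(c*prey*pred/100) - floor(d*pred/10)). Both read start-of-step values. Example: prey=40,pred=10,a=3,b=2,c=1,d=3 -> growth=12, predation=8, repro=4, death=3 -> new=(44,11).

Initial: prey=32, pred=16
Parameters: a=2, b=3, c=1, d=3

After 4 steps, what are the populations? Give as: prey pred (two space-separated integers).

Answer: 10 11

Derivation:
Step 1: prey: 32+6-15=23; pred: 16+5-4=17
Step 2: prey: 23+4-11=16; pred: 17+3-5=15
Step 3: prey: 16+3-7=12; pred: 15+2-4=13
Step 4: prey: 12+2-4=10; pred: 13+1-3=11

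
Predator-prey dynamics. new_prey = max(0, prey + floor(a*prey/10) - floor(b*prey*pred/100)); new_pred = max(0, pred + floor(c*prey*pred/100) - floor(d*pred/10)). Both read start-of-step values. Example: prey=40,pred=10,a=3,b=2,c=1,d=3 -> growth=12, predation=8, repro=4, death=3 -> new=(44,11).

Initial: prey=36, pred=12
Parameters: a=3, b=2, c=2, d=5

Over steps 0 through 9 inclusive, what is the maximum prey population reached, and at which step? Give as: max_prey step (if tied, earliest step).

Answer: 39 2

Derivation:
Step 1: prey: 36+10-8=38; pred: 12+8-6=14
Step 2: prey: 38+11-10=39; pred: 14+10-7=17
Step 3: prey: 39+11-13=37; pred: 17+13-8=22
Step 4: prey: 37+11-16=32; pred: 22+16-11=27
Step 5: prey: 32+9-17=24; pred: 27+17-13=31
Step 6: prey: 24+7-14=17; pred: 31+14-15=30
Step 7: prey: 17+5-10=12; pred: 30+10-15=25
Step 8: prey: 12+3-6=9; pred: 25+6-12=19
Step 9: prey: 9+2-3=8; pred: 19+3-9=13
Max prey = 39 at step 2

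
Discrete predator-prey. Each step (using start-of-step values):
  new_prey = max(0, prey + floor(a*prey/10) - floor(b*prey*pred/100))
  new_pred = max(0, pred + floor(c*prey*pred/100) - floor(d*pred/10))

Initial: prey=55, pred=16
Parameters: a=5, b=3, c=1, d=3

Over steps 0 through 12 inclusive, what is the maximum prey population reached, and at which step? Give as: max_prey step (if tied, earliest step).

Step 1: prey: 55+27-26=56; pred: 16+8-4=20
Step 2: prey: 56+28-33=51; pred: 20+11-6=25
Step 3: prey: 51+25-38=38; pred: 25+12-7=30
Step 4: prey: 38+19-34=23; pred: 30+11-9=32
Step 5: prey: 23+11-22=12; pred: 32+7-9=30
Step 6: prey: 12+6-10=8; pred: 30+3-9=24
Step 7: prey: 8+4-5=7; pred: 24+1-7=18
Step 8: prey: 7+3-3=7; pred: 18+1-5=14
Step 9: prey: 7+3-2=8; pred: 14+0-4=10
Step 10: prey: 8+4-2=10; pred: 10+0-3=7
Step 11: prey: 10+5-2=13; pred: 7+0-2=5
Step 12: prey: 13+6-1=18; pred: 5+0-1=4
Max prey = 56 at step 1

Answer: 56 1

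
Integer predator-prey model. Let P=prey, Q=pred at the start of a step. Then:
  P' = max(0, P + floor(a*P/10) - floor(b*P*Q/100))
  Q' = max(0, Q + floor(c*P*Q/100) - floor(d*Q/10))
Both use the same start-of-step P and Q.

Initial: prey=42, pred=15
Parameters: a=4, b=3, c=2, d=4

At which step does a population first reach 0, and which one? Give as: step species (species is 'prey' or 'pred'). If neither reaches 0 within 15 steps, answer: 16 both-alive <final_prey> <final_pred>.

Answer: 16 both-alive 2 2

Derivation:
Step 1: prey: 42+16-18=40; pred: 15+12-6=21
Step 2: prey: 40+16-25=31; pred: 21+16-8=29
Step 3: prey: 31+12-26=17; pred: 29+17-11=35
Step 4: prey: 17+6-17=6; pred: 35+11-14=32
Step 5: prey: 6+2-5=3; pred: 32+3-12=23
Step 6: prey: 3+1-2=2; pred: 23+1-9=15
Step 7: prey: 2+0-0=2; pred: 15+0-6=9
Step 8: prey: 2+0-0=2; pred: 9+0-3=6
Step 9: prey: 2+0-0=2; pred: 6+0-2=4
Step 10: prey: 2+0-0=2; pred: 4+0-1=3
Step 11: prey: 2+0-0=2; pred: 3+0-1=2
Step 12: prey: 2+0-0=2; pred: 2+0-0=2
Steps 13-15: state stable at prey=2, pred=2 (no change)
No extinction within 15 steps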